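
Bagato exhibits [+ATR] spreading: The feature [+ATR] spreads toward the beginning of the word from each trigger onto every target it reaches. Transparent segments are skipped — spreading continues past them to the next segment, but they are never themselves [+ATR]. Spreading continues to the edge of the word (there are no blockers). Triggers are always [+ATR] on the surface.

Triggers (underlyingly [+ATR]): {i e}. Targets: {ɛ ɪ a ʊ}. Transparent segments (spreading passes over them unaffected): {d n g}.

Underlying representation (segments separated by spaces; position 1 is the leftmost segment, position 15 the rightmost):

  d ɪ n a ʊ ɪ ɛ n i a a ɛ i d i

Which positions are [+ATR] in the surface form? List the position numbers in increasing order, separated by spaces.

From /i/ at 9 leftward: 8 /n/ transparent; 7 /ɛ/ → [+ATR]; 6 /ɪ/ → [+ATR]; 5 /ʊ/ → [+ATR]; 4 /a/ → [+ATR]; 3 /n/ transparent; 2 /ɪ/ → [+ATR]; 1 /d/ transparent; word edge.
From /i/ at 13 leftward: 12 /ɛ/ → [+ATR]; 11 /a/ → [+ATR]; 10 /a/ → [+ATR]; 9 /i/ is itself a trigger — this domain ends here.
From /i/ at 15 leftward: 14 /d/ transparent; 13 /i/ is itself a trigger — this domain ends here.

2 4 5 6 7 9 10 11 12 13 15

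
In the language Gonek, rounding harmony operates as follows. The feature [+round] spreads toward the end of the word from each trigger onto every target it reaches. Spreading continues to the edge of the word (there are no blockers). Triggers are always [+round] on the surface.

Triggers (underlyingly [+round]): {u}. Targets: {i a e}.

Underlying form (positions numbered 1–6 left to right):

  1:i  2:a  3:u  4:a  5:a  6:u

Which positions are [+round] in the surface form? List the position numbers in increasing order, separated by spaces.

3 4 5 6

From /u/ at 3 rightward: 4 /a/ → [+round]; 5 /a/ → [+round]; 6 /u/ is itself a trigger — this domain ends here.
From /u/ at 6 rightward: word edge.
Targets with no active source: positions 1 2 stay [-round].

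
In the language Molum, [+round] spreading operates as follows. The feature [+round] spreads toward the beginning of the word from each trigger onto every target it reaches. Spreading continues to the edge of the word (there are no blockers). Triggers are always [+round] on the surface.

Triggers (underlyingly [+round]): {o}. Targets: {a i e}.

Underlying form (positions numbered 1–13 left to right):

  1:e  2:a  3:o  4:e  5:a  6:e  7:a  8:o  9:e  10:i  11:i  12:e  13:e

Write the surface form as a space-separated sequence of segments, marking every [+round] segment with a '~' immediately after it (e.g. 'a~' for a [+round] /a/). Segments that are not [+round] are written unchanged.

e~ a~ o~ e~ a~ e~ a~ o~ e i i e e

From /o/ at 3 leftward: 2 /a/ → [+round]; 1 /e/ → [+round]; word edge.
From /o/ at 8 leftward: 7 /a/ → [+round]; 6 /e/ → [+round]; 5 /a/ → [+round]; 4 /e/ → [+round]; 3 /o/ is itself a trigger — this domain ends here.
Targets with no active source: positions 9 10 11 12 13 stay [-round].
[+round] positions on the surface: 1 2 3 4 5 6 7 8.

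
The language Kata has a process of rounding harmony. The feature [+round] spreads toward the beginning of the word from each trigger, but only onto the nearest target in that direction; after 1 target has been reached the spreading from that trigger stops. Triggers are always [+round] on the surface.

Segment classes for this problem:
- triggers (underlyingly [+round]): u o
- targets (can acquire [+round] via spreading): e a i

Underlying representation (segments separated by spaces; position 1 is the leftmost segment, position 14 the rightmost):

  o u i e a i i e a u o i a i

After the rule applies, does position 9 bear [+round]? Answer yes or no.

yes

From /o/ at 1 leftward: word edge.
From /u/ at 2 leftward: 1 /o/ is itself a trigger — this domain ends here.
From /u/ at 10 leftward: 9 /a/ → [+round]; bound reached.
From /o/ at 11 leftward: 10 /u/ is itself a trigger — this domain ends here.
Targets with no active source: positions 3 4 5 6 7 8 12 13 14 stay [-round].
[+round] positions on the surface: 1 2 9 10 11.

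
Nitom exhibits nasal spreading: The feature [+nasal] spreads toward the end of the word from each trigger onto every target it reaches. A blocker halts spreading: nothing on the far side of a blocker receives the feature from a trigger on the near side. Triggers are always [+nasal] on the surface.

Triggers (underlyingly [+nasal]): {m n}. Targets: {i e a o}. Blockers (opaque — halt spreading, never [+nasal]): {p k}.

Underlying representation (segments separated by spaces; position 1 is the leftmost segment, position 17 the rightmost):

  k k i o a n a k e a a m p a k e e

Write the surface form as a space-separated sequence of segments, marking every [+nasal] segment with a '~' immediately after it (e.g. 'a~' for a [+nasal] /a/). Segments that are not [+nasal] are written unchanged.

k k i o a n~ a~ k e a a m~ p a k e e

From /n/ at 6 rightward: 7 /a/ → [+nasal]; 8 /k/ blocks.
From /m/ at 12 rightward: 13 /p/ blocks.
Targets with no active source: positions 3 4 5 9 10 11 14 16 17 stay [-nasal].
[+nasal] positions on the surface: 6 7 12.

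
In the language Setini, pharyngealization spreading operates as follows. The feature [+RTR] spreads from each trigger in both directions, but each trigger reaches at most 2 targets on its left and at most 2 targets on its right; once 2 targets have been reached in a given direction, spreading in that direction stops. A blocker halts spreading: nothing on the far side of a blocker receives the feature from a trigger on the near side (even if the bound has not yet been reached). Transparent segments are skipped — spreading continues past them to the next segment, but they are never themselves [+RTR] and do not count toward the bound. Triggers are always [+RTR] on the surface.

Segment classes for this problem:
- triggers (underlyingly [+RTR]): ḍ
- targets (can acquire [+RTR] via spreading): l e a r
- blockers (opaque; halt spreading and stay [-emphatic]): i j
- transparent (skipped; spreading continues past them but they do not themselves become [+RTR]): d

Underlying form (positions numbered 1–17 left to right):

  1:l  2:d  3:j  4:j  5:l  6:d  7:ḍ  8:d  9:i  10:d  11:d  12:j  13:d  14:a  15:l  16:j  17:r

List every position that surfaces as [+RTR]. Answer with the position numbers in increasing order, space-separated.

From /ḍ/ at 7 rightward: 8 /d/ transparent; 9 /i/ blocks.
From /ḍ/ at 7 leftward: 6 /d/ transparent; 5 /l/ → [+RTR]; 4 /j/ blocks.
Targets with no active source: positions 1 14 15 17 stay [-emphatic].

5 7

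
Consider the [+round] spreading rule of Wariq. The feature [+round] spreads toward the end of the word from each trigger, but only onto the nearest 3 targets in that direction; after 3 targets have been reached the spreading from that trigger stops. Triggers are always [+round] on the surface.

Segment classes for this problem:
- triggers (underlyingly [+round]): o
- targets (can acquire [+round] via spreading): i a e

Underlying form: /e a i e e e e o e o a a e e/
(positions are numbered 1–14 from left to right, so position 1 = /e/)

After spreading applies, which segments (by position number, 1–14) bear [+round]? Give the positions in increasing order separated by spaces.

8 9 10 11 12 13

From /o/ at 8 rightward: 9 /e/ → [+round]; 10 /o/ is itself a trigger — this domain ends here.
From /o/ at 10 rightward: 11 /a/ → [+round]; 12 /a/ → [+round]; 13 /e/ → [+round]; bound reached.
Targets with no active source: positions 1 2 3 4 5 6 7 14 stay [-round].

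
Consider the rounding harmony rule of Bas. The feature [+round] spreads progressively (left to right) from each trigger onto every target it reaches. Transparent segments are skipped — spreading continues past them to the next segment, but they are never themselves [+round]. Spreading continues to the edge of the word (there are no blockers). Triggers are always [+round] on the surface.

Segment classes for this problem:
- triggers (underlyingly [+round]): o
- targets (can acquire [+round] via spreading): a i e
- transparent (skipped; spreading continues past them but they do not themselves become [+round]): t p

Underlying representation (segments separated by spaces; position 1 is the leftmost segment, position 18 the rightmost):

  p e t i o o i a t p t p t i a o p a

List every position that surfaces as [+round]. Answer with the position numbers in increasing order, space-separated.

From /o/ at 5 rightward: 6 /o/ is itself a trigger — this domain ends here.
From /o/ at 6 rightward: 7 /i/ → [+round]; 8 /a/ → [+round]; 9 /t/ transparent; 10 /p/ transparent; 11 /t/ transparent; 12 /p/ transparent; 13 /t/ transparent; 14 /i/ → [+round]; 15 /a/ → [+round]; 16 /o/ is itself a trigger — this domain ends here.
From /o/ at 16 rightward: 17 /p/ transparent; 18 /a/ → [+round]; word edge.
Targets with no active source: positions 2 4 stay [-round].

5 6 7 8 14 15 16 18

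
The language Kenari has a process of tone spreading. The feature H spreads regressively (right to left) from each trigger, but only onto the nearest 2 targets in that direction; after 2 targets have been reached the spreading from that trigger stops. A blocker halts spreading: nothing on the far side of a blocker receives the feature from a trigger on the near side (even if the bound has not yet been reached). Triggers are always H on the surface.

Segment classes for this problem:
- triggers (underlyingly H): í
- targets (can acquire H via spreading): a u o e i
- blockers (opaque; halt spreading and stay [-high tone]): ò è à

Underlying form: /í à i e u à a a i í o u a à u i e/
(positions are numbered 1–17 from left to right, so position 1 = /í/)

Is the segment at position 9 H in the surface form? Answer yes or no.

yes

From /í/ at 1 leftward: word edge.
From /í/ at 10 leftward: 9 /i/ → H; 8 /a/ → H; bound reached.
Targets with no active source: positions 3 4 5 7 11 12 13 15 16 17 stay [-high tone].
H positions on the surface: 1 8 9 10.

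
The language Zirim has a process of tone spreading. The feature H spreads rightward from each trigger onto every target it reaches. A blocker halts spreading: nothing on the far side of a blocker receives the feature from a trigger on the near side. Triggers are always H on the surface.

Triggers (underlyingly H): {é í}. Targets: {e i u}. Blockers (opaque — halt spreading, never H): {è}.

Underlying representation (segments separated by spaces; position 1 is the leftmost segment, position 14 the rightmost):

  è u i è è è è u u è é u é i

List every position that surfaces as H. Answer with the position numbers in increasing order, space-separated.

11 12 13 14

From /é/ at 11 rightward: 12 /u/ → H; 13 /é/ is itself a trigger — this domain ends here.
From /é/ at 13 rightward: 14 /i/ → H; word edge.
Targets with no active source: positions 2 3 8 9 stay [-high tone].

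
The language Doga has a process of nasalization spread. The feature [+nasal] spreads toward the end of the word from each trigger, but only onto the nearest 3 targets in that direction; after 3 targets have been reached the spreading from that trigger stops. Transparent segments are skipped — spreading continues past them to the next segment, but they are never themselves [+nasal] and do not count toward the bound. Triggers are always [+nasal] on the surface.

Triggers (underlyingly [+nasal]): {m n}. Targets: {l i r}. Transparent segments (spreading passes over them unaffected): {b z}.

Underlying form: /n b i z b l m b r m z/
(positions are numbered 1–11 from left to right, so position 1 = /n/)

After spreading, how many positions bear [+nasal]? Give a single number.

From /n/ at 1 rightward: 2 /b/ transparent; 3 /i/ → [+nasal]; 4 /z/ transparent; 5 /b/ transparent; 6 /l/ → [+nasal]; 7 /m/ is itself a trigger — this domain ends here.
From /m/ at 7 rightward: 8 /b/ transparent; 9 /r/ → [+nasal]; 10 /m/ is itself a trigger — this domain ends here.
From /m/ at 10 rightward: 11 /z/ transparent; word edge.
[+nasal] positions on the surface: 1 3 6 7 9 10.

6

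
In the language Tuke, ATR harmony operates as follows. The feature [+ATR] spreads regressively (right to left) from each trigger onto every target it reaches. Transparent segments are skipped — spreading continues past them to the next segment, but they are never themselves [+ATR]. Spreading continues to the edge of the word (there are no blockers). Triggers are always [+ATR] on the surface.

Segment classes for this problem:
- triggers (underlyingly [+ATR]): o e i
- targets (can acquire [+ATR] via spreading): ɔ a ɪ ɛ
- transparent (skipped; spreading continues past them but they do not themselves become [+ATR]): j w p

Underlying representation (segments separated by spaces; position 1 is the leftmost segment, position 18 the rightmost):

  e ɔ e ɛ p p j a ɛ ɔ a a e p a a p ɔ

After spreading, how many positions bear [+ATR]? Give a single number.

From /e/ at 1 leftward: word edge.
From /e/ at 3 leftward: 2 /ɔ/ → [+ATR]; 1 /e/ is itself a trigger — this domain ends here.
From /e/ at 13 leftward: 12 /a/ → [+ATR]; 11 /a/ → [+ATR]; 10 /ɔ/ → [+ATR]; 9 /ɛ/ → [+ATR]; 8 /a/ → [+ATR]; 7 /j/ transparent; 6 /p/ transparent; 5 /p/ transparent; 4 /ɛ/ → [+ATR]; 3 /e/ is itself a trigger — this domain ends here.
Targets with no active source: positions 15 16 18 stay [-ATR].
[+ATR] positions on the surface: 1 2 3 4 8 9 10 11 12 13.

10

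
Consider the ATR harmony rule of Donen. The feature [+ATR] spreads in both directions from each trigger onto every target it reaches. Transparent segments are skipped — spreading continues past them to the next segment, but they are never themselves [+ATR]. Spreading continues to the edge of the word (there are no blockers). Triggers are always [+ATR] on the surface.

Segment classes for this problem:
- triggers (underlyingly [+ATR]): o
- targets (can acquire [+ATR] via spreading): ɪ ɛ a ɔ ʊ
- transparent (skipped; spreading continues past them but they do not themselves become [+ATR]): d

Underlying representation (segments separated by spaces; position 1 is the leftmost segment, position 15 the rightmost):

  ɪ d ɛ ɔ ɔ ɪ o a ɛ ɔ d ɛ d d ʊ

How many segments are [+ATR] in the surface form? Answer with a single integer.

11

From /o/ at 7 rightward: 8 /a/ → [+ATR]; 9 /ɛ/ → [+ATR]; 10 /ɔ/ → [+ATR]; 11 /d/ transparent; 12 /ɛ/ → [+ATR]; 13 /d/ transparent; 14 /d/ transparent; 15 /ʊ/ → [+ATR]; word edge.
From /o/ at 7 leftward: 6 /ɪ/ → [+ATR]; 5 /ɔ/ → [+ATR]; 4 /ɔ/ → [+ATR]; 3 /ɛ/ → [+ATR]; 2 /d/ transparent; 1 /ɪ/ → [+ATR]; word edge.
[+ATR] positions on the surface: 1 3 4 5 6 7 8 9 10 12 15.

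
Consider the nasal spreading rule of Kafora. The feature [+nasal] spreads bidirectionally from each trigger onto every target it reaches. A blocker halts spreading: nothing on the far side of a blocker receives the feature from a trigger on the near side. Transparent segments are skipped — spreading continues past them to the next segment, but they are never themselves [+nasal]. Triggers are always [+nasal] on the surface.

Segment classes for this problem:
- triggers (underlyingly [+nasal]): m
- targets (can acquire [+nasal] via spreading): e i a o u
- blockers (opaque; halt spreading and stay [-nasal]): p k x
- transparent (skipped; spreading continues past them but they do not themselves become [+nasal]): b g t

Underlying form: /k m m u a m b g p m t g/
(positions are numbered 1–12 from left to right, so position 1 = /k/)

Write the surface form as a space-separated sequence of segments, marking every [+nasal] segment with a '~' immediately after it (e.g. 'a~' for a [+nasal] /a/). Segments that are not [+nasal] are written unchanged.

From /m/ at 2 rightward: 3 /m/ is itself a trigger — this domain ends here.
From /m/ at 2 leftward: 1 /k/ blocks.
From /m/ at 3 rightward: 4 /u/ → [+nasal]; 5 /a/ → [+nasal]; 6 /m/ is itself a trigger — this domain ends here.
From /m/ at 3 leftward: 2 /m/ is itself a trigger — this domain ends here.
From /m/ at 6 rightward: 7 /b/ transparent; 8 /g/ transparent; 9 /p/ blocks.
From /m/ at 6 leftward: 5 /a/ → [+nasal]; 4 /u/ → [+nasal]; 3 /m/ is itself a trigger — this domain ends here.
From /m/ at 10 rightward: 11 /t/ transparent; 12 /g/ transparent; word edge.
From /m/ at 10 leftward: 9 /p/ blocks.
[+nasal] positions on the surface: 2 3 4 5 6 10.

k m~ m~ u~ a~ m~ b g p m~ t g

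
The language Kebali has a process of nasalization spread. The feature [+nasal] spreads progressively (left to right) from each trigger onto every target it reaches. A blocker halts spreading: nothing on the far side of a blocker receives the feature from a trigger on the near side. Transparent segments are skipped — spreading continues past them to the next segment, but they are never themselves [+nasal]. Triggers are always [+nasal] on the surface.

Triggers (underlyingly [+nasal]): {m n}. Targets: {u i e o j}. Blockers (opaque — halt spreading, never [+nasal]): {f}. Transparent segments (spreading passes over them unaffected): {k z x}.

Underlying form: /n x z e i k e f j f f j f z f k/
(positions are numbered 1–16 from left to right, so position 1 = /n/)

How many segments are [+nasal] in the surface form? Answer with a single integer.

4

From /n/ at 1 rightward: 2 /x/ transparent; 3 /z/ transparent; 4 /e/ → [+nasal]; 5 /i/ → [+nasal]; 6 /k/ transparent; 7 /e/ → [+nasal]; 8 /f/ blocks.
Targets with no active source: positions 9 12 stay [-nasal].
[+nasal] positions on the surface: 1 4 5 7.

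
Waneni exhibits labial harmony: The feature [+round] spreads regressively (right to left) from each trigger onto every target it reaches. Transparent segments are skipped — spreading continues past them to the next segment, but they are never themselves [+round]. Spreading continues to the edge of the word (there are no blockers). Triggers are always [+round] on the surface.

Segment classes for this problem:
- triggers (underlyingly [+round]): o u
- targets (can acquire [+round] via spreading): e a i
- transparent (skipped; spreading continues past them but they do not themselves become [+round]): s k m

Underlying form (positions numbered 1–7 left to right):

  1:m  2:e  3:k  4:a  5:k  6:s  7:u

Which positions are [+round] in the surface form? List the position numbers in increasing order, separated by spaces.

From /u/ at 7 leftward: 6 /s/ transparent; 5 /k/ transparent; 4 /a/ → [+round]; 3 /k/ transparent; 2 /e/ → [+round]; 1 /m/ transparent; word edge.

2 4 7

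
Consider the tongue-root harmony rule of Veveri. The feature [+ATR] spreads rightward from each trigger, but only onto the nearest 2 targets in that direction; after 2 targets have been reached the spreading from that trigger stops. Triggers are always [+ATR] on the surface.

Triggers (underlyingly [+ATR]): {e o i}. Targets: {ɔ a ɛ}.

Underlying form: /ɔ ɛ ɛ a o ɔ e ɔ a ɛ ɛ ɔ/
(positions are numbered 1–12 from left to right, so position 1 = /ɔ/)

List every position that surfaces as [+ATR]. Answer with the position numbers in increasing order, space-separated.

From /o/ at 5 rightward: 6 /ɔ/ → [+ATR]; 7 /e/ is itself a trigger — this domain ends here.
From /e/ at 7 rightward: 8 /ɔ/ → [+ATR]; 9 /a/ → [+ATR]; bound reached.
Targets with no active source: positions 1 2 3 4 10 11 12 stay [-ATR].

5 6 7 8 9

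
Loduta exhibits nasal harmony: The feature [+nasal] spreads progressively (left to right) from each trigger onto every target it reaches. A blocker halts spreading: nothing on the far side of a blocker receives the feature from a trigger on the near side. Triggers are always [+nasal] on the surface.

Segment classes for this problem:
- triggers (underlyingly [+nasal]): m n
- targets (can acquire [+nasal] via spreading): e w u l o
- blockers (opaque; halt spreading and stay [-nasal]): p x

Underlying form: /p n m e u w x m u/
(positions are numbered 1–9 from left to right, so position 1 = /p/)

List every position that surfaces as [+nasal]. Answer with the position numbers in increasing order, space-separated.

From /n/ at 2 rightward: 3 /m/ is itself a trigger — this domain ends here.
From /m/ at 3 rightward: 4 /e/ → [+nasal]; 5 /u/ → [+nasal]; 6 /w/ → [+nasal]; 7 /x/ blocks.
From /m/ at 8 rightward: 9 /u/ → [+nasal]; word edge.

2 3 4 5 6 8 9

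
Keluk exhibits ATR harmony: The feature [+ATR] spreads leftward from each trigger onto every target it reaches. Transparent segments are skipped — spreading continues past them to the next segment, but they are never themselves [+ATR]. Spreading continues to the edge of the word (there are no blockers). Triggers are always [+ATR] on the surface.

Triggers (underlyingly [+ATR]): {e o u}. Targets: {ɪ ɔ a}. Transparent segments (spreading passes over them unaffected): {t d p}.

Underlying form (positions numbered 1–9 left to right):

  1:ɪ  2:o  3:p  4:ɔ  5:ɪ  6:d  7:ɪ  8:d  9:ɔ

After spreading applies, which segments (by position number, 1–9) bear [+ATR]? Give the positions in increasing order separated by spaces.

From /o/ at 2 leftward: 1 /ɪ/ → [+ATR]; word edge.
Targets with no active source: positions 4 5 7 9 stay [-ATR].

1 2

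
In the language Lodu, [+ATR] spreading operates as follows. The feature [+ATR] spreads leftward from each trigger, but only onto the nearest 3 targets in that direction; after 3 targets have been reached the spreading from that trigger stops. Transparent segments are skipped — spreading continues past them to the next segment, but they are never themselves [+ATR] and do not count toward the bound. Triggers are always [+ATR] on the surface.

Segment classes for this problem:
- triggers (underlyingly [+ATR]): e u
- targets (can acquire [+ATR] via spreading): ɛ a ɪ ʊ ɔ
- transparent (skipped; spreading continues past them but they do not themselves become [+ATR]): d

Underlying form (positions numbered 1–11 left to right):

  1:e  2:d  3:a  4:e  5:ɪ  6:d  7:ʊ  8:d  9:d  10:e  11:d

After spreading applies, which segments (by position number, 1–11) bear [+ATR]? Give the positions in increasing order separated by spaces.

From /e/ at 1 leftward: word edge.
From /e/ at 4 leftward: 3 /a/ → [+ATR]; 2 /d/ transparent; 1 /e/ is itself a trigger — this domain ends here.
From /e/ at 10 leftward: 9 /d/ transparent; 8 /d/ transparent; 7 /ʊ/ → [+ATR]; 6 /d/ transparent; 5 /ɪ/ → [+ATR]; 4 /e/ is itself a trigger — this domain ends here.

1 3 4 5 7 10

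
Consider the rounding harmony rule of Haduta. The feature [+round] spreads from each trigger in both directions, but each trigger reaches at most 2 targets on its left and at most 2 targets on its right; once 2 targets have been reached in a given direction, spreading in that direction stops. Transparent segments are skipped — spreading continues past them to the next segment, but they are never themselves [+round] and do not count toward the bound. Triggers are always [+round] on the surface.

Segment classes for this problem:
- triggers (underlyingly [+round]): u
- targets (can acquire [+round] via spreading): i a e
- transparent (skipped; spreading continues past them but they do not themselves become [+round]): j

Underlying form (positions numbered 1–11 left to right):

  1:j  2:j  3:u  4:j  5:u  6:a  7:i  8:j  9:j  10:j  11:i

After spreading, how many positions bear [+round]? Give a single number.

4

From /u/ at 3 rightward: 4 /j/ transparent; 5 /u/ is itself a trigger — this domain ends here.
From /u/ at 3 leftward: 2 /j/ transparent; 1 /j/ transparent; word edge.
From /u/ at 5 rightward: 6 /a/ → [+round]; 7 /i/ → [+round]; bound reached.
From /u/ at 5 leftward: 4 /j/ transparent; 3 /u/ is itself a trigger — this domain ends here.
Target with no active source: position 11 stays [-round].
[+round] positions on the surface: 3 5 6 7.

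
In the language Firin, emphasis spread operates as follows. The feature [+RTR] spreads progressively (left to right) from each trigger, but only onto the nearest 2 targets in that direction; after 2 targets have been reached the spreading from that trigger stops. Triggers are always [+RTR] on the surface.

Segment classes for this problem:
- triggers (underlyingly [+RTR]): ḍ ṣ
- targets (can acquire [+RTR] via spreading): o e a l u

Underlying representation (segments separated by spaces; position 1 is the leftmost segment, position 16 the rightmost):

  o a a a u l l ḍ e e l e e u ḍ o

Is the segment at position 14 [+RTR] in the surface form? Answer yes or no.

From /ḍ/ at 8 rightward: 9 /e/ → [+RTR]; 10 /e/ → [+RTR]; bound reached.
From /ḍ/ at 15 rightward: 16 /o/ → [+RTR]; word edge.
Targets with no active source: positions 1 2 3 4 5 6 7 11 12 13 14 stay [-emphatic].
[+RTR] positions on the surface: 8 9 10 15 16.

no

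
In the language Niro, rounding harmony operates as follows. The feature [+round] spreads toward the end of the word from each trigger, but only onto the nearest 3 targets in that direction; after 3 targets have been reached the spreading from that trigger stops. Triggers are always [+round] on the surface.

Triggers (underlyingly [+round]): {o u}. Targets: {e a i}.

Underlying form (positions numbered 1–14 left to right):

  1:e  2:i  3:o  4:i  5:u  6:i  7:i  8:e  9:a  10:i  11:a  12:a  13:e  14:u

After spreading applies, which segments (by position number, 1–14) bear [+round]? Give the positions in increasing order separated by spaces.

From /o/ at 3 rightward: 4 /i/ → [+round]; 5 /u/ is itself a trigger — this domain ends here.
From /u/ at 5 rightward: 6 /i/ → [+round]; 7 /i/ → [+round]; 8 /e/ → [+round]; bound reached.
From /u/ at 14 rightward: word edge.
Targets with no active source: positions 1 2 9 10 11 12 13 stay [-round].

3 4 5 6 7 8 14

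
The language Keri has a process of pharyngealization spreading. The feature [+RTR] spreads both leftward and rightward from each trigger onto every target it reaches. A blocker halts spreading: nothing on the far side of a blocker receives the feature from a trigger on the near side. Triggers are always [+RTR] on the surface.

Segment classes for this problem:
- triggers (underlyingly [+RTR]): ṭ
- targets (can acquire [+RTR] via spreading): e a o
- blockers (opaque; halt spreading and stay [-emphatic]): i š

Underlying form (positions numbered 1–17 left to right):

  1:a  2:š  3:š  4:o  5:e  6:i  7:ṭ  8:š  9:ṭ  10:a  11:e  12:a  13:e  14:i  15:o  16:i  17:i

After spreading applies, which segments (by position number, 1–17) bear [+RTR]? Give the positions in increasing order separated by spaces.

From /ṭ/ at 7 rightward: 8 /š/ blocks.
From /ṭ/ at 7 leftward: 6 /i/ blocks.
From /ṭ/ at 9 rightward: 10 /a/ → [+RTR]; 11 /e/ → [+RTR]; 12 /a/ → [+RTR]; 13 /e/ → [+RTR]; 14 /i/ blocks.
From /ṭ/ at 9 leftward: 8 /š/ blocks.
Targets with no active source: positions 1 4 5 15 stay [-emphatic].

7 9 10 11 12 13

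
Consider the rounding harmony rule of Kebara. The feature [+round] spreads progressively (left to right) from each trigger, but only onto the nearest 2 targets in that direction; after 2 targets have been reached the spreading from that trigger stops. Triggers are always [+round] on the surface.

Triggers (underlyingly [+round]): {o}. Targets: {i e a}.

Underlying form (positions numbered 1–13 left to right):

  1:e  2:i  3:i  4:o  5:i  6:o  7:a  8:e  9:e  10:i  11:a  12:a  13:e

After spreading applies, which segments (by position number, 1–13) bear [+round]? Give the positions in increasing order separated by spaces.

4 5 6 7 8

From /o/ at 4 rightward: 5 /i/ → [+round]; 6 /o/ is itself a trigger — this domain ends here.
From /o/ at 6 rightward: 7 /a/ → [+round]; 8 /e/ → [+round]; bound reached.
Targets with no active source: positions 1 2 3 9 10 11 12 13 stay [-round].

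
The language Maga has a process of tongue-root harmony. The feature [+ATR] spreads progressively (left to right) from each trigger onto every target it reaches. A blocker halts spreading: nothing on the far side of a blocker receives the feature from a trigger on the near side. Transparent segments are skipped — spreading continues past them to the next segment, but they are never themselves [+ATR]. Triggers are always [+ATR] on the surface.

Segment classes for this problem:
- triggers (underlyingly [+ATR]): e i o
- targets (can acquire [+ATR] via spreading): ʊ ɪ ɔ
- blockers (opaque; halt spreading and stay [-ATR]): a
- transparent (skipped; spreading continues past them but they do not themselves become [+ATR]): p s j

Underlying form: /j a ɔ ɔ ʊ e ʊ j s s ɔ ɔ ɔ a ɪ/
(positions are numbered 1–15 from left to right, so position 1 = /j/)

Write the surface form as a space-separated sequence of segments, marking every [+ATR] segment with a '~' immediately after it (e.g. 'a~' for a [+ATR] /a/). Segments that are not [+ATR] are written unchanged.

From /e/ at 6 rightward: 7 /ʊ/ → [+ATR]; 8 /j/ transparent; 9 /s/ transparent; 10 /s/ transparent; 11 /ɔ/ → [+ATR]; 12 /ɔ/ → [+ATR]; 13 /ɔ/ → [+ATR]; 14 /a/ blocks.
Targets with no active source: positions 3 4 5 15 stay [-ATR].
[+ATR] positions on the surface: 6 7 11 12 13.

j a ɔ ɔ ʊ e~ ʊ~ j s s ɔ~ ɔ~ ɔ~ a ɪ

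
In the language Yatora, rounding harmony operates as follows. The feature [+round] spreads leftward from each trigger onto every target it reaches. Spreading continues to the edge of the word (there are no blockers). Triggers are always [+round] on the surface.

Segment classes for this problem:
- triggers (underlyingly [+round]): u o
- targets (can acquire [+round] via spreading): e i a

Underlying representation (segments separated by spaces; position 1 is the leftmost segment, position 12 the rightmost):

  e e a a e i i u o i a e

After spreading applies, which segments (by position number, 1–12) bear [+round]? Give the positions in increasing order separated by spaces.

1 2 3 4 5 6 7 8 9

From /u/ at 8 leftward: 7 /i/ → [+round]; 6 /i/ → [+round]; 5 /e/ → [+round]; 4 /a/ → [+round]; 3 /a/ → [+round]; 2 /e/ → [+round]; 1 /e/ → [+round]; word edge.
From /o/ at 9 leftward: 8 /u/ is itself a trigger — this domain ends here.
Targets with no active source: positions 10 11 12 stay [-round].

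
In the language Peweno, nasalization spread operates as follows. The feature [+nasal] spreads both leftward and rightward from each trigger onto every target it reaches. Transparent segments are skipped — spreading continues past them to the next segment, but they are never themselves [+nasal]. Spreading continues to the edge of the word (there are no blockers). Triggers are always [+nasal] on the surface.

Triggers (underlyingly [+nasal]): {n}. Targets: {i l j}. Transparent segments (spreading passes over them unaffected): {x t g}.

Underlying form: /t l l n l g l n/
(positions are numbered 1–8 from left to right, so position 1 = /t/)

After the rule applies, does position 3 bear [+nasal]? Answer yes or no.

From /n/ at 4 rightward: 5 /l/ → [+nasal]; 6 /g/ transparent; 7 /l/ → [+nasal]; 8 /n/ is itself a trigger — this domain ends here.
From /n/ at 4 leftward: 3 /l/ → [+nasal]; 2 /l/ → [+nasal]; 1 /t/ transparent; word edge.
From /n/ at 8 rightward: word edge.
From /n/ at 8 leftward: 7 /l/ → [+nasal]; 6 /g/ transparent; 5 /l/ → [+nasal]; 4 /n/ is itself a trigger — this domain ends here.
[+nasal] positions on the surface: 2 3 4 5 7 8.

yes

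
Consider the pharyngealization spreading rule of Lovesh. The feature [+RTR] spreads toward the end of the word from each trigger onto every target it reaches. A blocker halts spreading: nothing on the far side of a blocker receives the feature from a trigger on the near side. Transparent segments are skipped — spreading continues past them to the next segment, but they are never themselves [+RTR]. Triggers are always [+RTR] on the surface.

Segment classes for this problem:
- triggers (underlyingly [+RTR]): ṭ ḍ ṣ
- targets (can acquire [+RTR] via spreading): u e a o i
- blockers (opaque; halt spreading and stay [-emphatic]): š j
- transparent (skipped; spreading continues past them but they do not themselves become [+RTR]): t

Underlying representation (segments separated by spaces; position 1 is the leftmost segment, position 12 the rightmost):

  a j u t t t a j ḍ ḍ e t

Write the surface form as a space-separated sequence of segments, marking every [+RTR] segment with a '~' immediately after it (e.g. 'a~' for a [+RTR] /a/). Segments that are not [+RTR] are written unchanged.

a j u t t t a j ḍ~ ḍ~ e~ t

From /ḍ/ at 9 rightward: 10 /ḍ/ is itself a trigger — this domain ends here.
From /ḍ/ at 10 rightward: 11 /e/ → [+RTR]; 12 /t/ transparent; word edge.
Targets with no active source: positions 1 3 7 stay [-emphatic].
[+RTR] positions on the surface: 9 10 11.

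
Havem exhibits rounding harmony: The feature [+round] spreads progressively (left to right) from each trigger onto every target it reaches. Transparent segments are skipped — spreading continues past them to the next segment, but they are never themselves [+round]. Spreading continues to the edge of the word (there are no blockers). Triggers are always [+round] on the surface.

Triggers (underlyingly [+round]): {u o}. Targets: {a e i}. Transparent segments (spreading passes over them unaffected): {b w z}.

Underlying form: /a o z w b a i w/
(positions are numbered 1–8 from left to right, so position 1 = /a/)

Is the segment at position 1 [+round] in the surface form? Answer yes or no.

From /o/ at 2 rightward: 3 /z/ transparent; 4 /w/ transparent; 5 /b/ transparent; 6 /a/ → [+round]; 7 /i/ → [+round]; 8 /w/ transparent; word edge.
Target with no active source: position 1 stays [-round].
[+round] positions on the surface: 2 6 7.

no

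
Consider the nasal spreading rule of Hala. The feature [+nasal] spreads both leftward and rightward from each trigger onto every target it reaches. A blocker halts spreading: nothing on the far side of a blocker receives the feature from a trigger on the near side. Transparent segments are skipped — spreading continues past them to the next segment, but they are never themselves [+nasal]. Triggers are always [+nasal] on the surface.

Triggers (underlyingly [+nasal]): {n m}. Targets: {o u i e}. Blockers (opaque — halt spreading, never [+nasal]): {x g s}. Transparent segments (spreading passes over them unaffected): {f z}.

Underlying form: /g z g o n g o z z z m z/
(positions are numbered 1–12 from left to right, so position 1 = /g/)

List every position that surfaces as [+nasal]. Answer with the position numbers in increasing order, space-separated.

4 5 7 11

From /n/ at 5 rightward: 6 /g/ blocks.
From /n/ at 5 leftward: 4 /o/ → [+nasal]; 3 /g/ blocks.
From /m/ at 11 rightward: 12 /z/ transparent; word edge.
From /m/ at 11 leftward: 10 /z/ transparent; 9 /z/ transparent; 8 /z/ transparent; 7 /o/ → [+nasal]; 6 /g/ blocks.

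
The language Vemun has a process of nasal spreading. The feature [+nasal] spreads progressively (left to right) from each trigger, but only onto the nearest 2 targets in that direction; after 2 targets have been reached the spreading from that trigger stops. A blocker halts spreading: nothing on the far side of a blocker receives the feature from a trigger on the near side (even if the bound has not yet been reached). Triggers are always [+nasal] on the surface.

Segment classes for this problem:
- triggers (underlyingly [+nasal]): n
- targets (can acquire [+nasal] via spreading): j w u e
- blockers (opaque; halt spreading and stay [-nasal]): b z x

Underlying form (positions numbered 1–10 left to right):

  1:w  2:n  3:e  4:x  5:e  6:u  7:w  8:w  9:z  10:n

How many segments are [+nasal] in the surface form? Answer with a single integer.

From /n/ at 2 rightward: 3 /e/ → [+nasal]; 4 /x/ blocks.
From /n/ at 10 rightward: word edge.
Targets with no active source: positions 1 5 6 7 8 stay [-nasal].
[+nasal] positions on the surface: 2 3 10.

3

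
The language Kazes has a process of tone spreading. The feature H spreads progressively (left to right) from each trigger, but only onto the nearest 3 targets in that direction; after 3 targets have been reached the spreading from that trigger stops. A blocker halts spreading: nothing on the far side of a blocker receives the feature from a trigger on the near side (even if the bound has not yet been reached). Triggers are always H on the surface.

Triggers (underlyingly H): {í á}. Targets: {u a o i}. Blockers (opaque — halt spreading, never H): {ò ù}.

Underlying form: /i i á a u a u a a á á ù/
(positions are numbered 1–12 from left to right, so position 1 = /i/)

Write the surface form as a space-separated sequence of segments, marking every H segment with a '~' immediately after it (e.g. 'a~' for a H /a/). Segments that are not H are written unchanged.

From /á/ at 3 rightward: 4 /a/ → H; 5 /u/ → H; 6 /a/ → H; bound reached.
From /á/ at 10 rightward: 11 /á/ is itself a trigger — this domain ends here.
From /á/ at 11 rightward: 12 /ù/ blocks.
Targets with no active source: positions 1 2 7 8 9 stay [-high tone].
H positions on the surface: 3 4 5 6 10 11.

i i á~ a~ u~ a~ u a a á~ á~ ù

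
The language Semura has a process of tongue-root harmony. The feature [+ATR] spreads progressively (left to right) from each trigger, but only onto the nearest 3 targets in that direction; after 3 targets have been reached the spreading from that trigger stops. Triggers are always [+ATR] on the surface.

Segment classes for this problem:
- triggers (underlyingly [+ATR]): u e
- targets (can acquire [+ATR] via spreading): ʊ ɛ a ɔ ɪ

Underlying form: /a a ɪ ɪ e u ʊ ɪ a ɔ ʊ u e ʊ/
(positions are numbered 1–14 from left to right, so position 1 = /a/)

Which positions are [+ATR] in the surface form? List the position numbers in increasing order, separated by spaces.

From /e/ at 5 rightward: 6 /u/ is itself a trigger — this domain ends here.
From /u/ at 6 rightward: 7 /ʊ/ → [+ATR]; 8 /ɪ/ → [+ATR]; 9 /a/ → [+ATR]; bound reached.
From /u/ at 12 rightward: 13 /e/ is itself a trigger — this domain ends here.
From /e/ at 13 rightward: 14 /ʊ/ → [+ATR]; word edge.
Targets with no active source: positions 1 2 3 4 10 11 stay [-ATR].

5 6 7 8 9 12 13 14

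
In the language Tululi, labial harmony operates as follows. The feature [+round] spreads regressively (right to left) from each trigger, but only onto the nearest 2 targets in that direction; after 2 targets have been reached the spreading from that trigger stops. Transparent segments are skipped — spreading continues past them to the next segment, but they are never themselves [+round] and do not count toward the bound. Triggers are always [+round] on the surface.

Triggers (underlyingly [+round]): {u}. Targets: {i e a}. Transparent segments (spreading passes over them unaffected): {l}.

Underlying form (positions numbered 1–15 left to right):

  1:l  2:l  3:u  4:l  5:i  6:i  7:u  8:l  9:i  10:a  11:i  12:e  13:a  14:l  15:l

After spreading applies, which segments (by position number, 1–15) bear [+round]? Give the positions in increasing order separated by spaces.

3 5 6 7

From /u/ at 3 leftward: 2 /l/ transparent; 1 /l/ transparent; word edge.
From /u/ at 7 leftward: 6 /i/ → [+round]; 5 /i/ → [+round]; bound reached.
Targets with no active source: positions 9 10 11 12 13 stay [-round].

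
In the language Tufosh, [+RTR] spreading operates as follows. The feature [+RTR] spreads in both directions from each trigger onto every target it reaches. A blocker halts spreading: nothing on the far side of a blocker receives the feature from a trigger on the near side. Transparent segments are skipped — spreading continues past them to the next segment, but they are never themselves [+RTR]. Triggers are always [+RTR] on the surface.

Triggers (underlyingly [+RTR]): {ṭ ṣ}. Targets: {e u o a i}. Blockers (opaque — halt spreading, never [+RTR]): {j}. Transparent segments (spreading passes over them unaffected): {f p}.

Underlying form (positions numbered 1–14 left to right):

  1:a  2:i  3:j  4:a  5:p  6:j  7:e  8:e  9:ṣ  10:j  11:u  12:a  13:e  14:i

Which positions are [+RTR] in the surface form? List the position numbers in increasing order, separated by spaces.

7 8 9

From /ṣ/ at 9 rightward: 10 /j/ blocks.
From /ṣ/ at 9 leftward: 8 /e/ → [+RTR]; 7 /e/ → [+RTR]; 6 /j/ blocks.
Targets with no active source: positions 1 2 4 11 12 13 14 stay [-emphatic].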